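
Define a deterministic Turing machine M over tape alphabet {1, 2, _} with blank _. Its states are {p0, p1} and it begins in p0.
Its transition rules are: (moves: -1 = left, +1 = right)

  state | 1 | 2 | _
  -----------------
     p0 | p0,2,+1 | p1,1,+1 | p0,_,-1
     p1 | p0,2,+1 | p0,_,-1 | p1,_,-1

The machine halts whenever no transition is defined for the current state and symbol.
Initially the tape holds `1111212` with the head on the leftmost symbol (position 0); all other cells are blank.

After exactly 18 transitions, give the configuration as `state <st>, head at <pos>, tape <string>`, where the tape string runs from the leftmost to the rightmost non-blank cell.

state=p0 head=0 tape=[1]111212_   (p0,1)→(p0,2,+1)
state=p0 head=1 tape=2[1]11212_   (p0,1)→(p0,2,+1)
state=p0 head=2 tape=22[1]1212_   (p0,1)→(p0,2,+1)
state=p0 head=3 tape=222[1]212_   (p0,1)→(p0,2,+1)
state=p0 head=4 tape=2222[2]12_   (p0,2)→(p1,1,+1)
state=p1 head=5 tape=22221[1]2_   (p1,1)→(p0,2,+1)
state=p0 head=6 tape=222212[2]_   (p0,2)→(p1,1,+1)
state=p1 head=7 tape=2222121[_]   (p1,_)→(p1,_,-1)
state=p1 head=6 tape=222212[1]_   (p1,1)→(p0,2,+1)
state=p0 head=7 tape=2222122[_]   (p0,_)→(p0,_,-1)
state=p0 head=6 tape=222212[2]_   (p0,2)→(p1,1,+1)
state=p1 head=7 tape=2222121[_]   (p1,_)→(p1,_,-1)
state=p1 head=6 tape=222212[1]_   (p1,1)→(p0,2,+1)
state=p0 head=7 tape=2222122[_]   (p0,_)→(p0,_,-1)
state=p0 head=6 tape=222212[2]_   (p0,2)→(p1,1,+1)
state=p1 head=7 tape=2222121[_]   (p1,_)→(p1,_,-1)
state=p1 head=6 tape=222212[1]_   (p1,1)→(p0,2,+1)
state=p0 head=7 tape=2222122[_]   (p0,_)→(p0,_,-1)
state=p0 head=6 tape=222212[2]_
After 18 steps: state p0, head at 6, tape 2222122.

state p0, head at 6, tape 2222122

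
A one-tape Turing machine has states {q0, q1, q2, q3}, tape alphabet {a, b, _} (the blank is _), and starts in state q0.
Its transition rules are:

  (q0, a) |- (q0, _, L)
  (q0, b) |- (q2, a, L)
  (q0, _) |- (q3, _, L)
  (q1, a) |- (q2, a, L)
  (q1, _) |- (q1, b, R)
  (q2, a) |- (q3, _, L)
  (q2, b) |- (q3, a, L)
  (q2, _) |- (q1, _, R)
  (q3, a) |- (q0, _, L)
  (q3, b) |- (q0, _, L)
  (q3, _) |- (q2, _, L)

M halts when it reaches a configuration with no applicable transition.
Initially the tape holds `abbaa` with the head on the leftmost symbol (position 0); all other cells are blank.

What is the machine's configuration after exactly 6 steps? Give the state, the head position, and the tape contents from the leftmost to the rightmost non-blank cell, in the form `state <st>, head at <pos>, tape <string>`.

state q1, head at 0, tape bb_bbaa

state=q0 head=0 tape=___[a]bbaa   (q0,a)→(q0,_,L)
state=q0 head=-1 tape=__[_]_bbaa   (q0,_)→(q3,_,L)
state=q3 head=-2 tape=_[_]__bbaa   (q3,_)→(q2,_,L)
state=q2 head=-3 tape=[_]___bbaa   (q2,_)→(q1,_,R)
state=q1 head=-2 tape=_[_]__bbaa   (q1,_)→(q1,b,R)
state=q1 head=-1 tape=_b[_]_bbaa   (q1,_)→(q1,b,R)
state=q1 head=0 tape=_bb[_]bbaa
After 6 steps: state q1, head at 0, tape bb_bbaa.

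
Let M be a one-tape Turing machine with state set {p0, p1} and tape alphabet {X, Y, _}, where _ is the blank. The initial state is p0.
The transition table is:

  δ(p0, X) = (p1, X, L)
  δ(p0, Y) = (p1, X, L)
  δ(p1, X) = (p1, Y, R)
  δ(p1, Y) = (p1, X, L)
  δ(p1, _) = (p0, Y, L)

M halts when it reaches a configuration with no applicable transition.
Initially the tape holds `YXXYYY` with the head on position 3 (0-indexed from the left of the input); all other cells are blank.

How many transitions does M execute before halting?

17

state=p0 head=3 tape=__YXX[Y]YY   (p0,Y)→(p1,X,L)
state=p1 head=2 tape=__YX[X]XYY   (p1,X)→(p1,Y,R)
state=p1 head=3 tape=__YXY[X]YY   (p1,X)→(p1,Y,R)
state=p1 head=4 tape=__YXYY[Y]Y   (p1,Y)→(p1,X,L)
state=p1 head=3 tape=__YXY[Y]XY   (p1,Y)→(p1,X,L)
state=p1 head=2 tape=__YX[Y]XXY   (p1,Y)→(p1,X,L)
state=p1 head=1 tape=__Y[X]XXXY   (p1,X)→(p1,Y,R)
state=p1 head=2 tape=__YY[X]XXY   (p1,X)→(p1,Y,R)
state=p1 head=3 tape=__YYY[X]XY   (p1,X)→(p1,Y,R)
state=p1 head=4 tape=__YYYY[X]Y   (p1,X)→(p1,Y,R)
state=p1 head=5 tape=__YYYYY[Y]   (p1,Y)→(p1,X,L)
state=p1 head=4 tape=__YYYY[Y]X   (p1,Y)→(p1,X,L)
state=p1 head=3 tape=__YYY[Y]XX   (p1,Y)→(p1,X,L)
state=p1 head=2 tape=__YY[Y]XXX   (p1,Y)→(p1,X,L)
state=p1 head=1 tape=__Y[Y]XXXX   (p1,Y)→(p1,X,L)
state=p1 head=0 tape=__[Y]XXXXX   (p1,Y)→(p1,X,L)
state=p1 head=-1 tape=_[_]XXXXXX   (p1,_)→(p0,Y,L)
state=p0 head=-2 tape=[_]YXXXXXX
M halts after 17 transitions.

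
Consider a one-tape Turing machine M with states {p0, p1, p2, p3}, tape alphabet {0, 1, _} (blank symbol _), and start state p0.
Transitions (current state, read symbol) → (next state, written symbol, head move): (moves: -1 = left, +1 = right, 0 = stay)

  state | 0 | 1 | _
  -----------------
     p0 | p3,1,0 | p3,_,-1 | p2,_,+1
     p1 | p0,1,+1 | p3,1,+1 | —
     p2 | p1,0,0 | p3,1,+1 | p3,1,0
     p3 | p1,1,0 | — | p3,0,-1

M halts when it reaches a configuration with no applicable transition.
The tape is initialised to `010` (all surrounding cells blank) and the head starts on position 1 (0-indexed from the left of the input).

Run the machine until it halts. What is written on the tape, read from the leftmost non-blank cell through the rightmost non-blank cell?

p0 | 0[1]0   read 1 → write _, move -1, go to p3
p3 | [0]_0   read 0 → write 1, move 0, go to p1
p1 | [1]_0   read 1 → write 1, move +1, go to p3
p3 | 1[_]0   read _ → write 0, move -1, go to p3
p3 | [1]00
The non-blank tape span at halt is 100.

100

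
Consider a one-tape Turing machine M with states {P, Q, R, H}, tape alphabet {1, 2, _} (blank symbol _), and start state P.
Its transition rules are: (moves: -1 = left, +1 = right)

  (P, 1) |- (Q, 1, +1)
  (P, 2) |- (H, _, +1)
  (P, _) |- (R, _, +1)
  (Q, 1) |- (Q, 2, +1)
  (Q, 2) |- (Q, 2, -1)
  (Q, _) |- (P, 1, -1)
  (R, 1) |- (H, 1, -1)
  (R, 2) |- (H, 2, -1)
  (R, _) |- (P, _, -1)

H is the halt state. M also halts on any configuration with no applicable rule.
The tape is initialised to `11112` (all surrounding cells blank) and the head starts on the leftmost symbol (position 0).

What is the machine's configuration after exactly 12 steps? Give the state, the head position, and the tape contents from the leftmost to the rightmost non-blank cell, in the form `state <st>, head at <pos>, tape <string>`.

state P, head at -2, tape 122222

state=P head=0 tape=__[1]1112   (P,1)→(Q,1,+1)
state=Q head=1 tape=__1[1]112   (Q,1)→(Q,2,+1)
state=Q head=2 tape=__12[1]12   (Q,1)→(Q,2,+1)
state=Q head=3 tape=__122[1]2   (Q,1)→(Q,2,+1)
state=Q head=4 tape=__1222[2]   (Q,2)→(Q,2,-1)
state=Q head=3 tape=__122[2]2   (Q,2)→(Q,2,-1)
state=Q head=2 tape=__12[2]22   (Q,2)→(Q,2,-1)
state=Q head=1 tape=__1[2]222   (Q,2)→(Q,2,-1)
state=Q head=0 tape=__[1]2222   (Q,1)→(Q,2,+1)
state=Q head=1 tape=__2[2]222   (Q,2)→(Q,2,-1)
state=Q head=0 tape=__[2]2222   (Q,2)→(Q,2,-1)
state=Q head=-1 tape=_[_]22222   (Q,_)→(P,1,-1)
state=P head=-2 tape=[_]122222
After 12 steps: state P, head at -2, tape 122222.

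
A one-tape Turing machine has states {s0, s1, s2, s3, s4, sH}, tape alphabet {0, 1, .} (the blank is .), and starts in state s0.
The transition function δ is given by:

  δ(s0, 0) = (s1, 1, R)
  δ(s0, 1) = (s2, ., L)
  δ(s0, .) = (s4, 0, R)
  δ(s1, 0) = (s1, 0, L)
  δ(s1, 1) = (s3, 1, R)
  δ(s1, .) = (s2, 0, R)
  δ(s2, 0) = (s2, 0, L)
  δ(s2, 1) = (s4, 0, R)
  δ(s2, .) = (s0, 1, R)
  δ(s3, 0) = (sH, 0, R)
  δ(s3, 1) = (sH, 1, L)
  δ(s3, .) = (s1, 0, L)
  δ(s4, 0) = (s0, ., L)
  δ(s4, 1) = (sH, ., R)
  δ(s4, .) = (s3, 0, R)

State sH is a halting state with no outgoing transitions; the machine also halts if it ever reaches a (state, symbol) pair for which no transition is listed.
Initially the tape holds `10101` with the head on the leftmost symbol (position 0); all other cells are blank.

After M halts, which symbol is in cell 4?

0

s0 | .[1]0101..   read 1 → write ., move L, go to s2
s2 | [.].0101..   read . → write 1, move R, go to s0
s0 | 1[.]0101..   read . → write 0, move R, go to s4
s4 | 10[0]101..   read 0 → write ., move L, go to s0
s0 | 1[0].101..   read 0 → write 1, move R, go to s1
s1 | 11[.]101..   read . → write 0, move R, go to s2
s2 | 110[1]01..   read 1 → write 0, move R, go to s4
s4 | 1100[0]1..   read 0 → write ., move L, go to s0
s0 | 110[0].1..   read 0 → write 1, move R, go to s1
s1 | 1101[.]1..   read . → write 0, move R, go to s2
s2 | 11010[1]..   read 1 → write 0, move R, go to s4
s4 | 110100[.].   read . → write 0, move R, go to s3
s3 | 1101000[.]   read . → write 0, move L, go to s1
s1 | 110100[0]0   read 0 → write 0, move L, go to s1
s1 | 11010[0]00   read 0 → write 0, move L, go to s1
s1 | 1101[0]000   read 0 → write 0, move L, go to s1
s1 | 110[1]0000   read 1 → write 1, move R, go to s3
s3 | 1101[0]000   read 0 → write 0, move R, go to sH
sH | 11010[0]00
Cell 4 holds 0 when M halts.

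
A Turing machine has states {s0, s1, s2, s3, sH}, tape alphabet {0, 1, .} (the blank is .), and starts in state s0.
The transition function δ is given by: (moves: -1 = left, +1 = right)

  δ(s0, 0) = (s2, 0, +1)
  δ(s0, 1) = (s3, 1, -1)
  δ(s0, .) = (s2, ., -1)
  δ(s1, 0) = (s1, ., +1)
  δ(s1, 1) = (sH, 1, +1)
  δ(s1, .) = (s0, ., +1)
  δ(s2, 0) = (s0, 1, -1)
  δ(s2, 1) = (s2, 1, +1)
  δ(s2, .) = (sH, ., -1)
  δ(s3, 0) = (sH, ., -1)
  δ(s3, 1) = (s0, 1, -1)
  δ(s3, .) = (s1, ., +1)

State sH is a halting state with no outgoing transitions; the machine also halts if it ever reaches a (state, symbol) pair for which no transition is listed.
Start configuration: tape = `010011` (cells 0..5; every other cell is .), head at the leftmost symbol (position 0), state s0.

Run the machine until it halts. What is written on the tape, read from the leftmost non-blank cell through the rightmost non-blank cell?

state=s0 head=0 tape=.[0]10011   (s0,0)→(s2,0,+1)
state=s2 head=1 tape=.0[1]0011   (s2,1)→(s2,1,+1)
state=s2 head=2 tape=.01[0]011   (s2,0)→(s0,1,-1)
state=s0 head=1 tape=.0[1]1011   (s0,1)→(s3,1,-1)
state=s3 head=0 tape=.[0]11011   (s3,0)→(sH,.,-1)
state=sH head=-1 tape=[.].11011
The non-blank tape span at halt is 11011.

11011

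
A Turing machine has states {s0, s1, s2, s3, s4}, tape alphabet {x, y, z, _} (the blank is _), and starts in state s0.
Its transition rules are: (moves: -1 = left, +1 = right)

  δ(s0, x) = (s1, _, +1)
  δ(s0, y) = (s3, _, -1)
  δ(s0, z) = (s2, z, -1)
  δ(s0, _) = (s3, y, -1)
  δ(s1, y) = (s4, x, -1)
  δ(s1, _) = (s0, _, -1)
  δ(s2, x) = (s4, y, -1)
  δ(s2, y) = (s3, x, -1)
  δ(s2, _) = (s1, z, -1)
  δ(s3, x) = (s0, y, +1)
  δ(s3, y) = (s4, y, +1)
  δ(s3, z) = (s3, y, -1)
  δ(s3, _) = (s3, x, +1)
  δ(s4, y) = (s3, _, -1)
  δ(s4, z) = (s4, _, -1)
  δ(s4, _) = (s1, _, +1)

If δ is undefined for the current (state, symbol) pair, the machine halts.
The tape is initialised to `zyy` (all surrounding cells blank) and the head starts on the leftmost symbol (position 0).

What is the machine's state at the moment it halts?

s1

s0 | ____[z]yy   read z → write z, move -1, go to s2
s2 | ___[_]zyy   read _ → write z, move -1, go to s1
s1 | __[_]zzyy   read _ → write _, move -1, go to s0
s0 | _[_]_zzyy   read _ → write y, move -1, go to s3
s3 | [_]y_zzyy   read _ → write x, move +1, go to s3
s3 | x[y]_zzyy   read y → write y, move +1, go to s4
s4 | xy[_]zzyy   read _ → write _, move +1, go to s1
s1 | xy_[z]zyy
No transition is defined for (s1, z); M halts in state s1.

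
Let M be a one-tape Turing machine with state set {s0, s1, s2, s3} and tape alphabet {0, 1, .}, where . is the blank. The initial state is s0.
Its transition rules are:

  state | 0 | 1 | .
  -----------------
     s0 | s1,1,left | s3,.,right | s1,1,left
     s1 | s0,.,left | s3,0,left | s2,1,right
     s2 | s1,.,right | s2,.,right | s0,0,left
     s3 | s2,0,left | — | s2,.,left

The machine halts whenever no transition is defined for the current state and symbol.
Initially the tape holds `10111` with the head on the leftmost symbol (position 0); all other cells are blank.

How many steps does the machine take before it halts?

14

s0 | ..[1]0111   read 1 → write ., move right, go to s3
s3 | ...[0]111   read 0 → write 0, move left, go to s2
s2 | ..[.]0111   read . → write 0, move left, go to s0
s0 | .[.]00111   read . → write 1, move left, go to s1
s1 | [.]100111   read . → write 1, move right, go to s2
s2 | 1[1]00111   read 1 → write ., move right, go to s2
s2 | 1.[0]0111   read 0 → write ., move right, go to s1
s1 | 1..[0]111   read 0 → write ., move left, go to s0
s0 | 1.[.].111   read . → write 1, move left, go to s1
s1 | 1[.]1.111   read . → write 1, move right, go to s2
s2 | 11[1].111   read 1 → write ., move right, go to s2
s2 | 11.[.]111   read . → write 0, move left, go to s0
s0 | 11[.]0111   read . → write 1, move left, go to s1
s1 | 1[1]10111   read 1 → write 0, move left, go to s3
s3 | [1]010111
M halts after 14 transitions.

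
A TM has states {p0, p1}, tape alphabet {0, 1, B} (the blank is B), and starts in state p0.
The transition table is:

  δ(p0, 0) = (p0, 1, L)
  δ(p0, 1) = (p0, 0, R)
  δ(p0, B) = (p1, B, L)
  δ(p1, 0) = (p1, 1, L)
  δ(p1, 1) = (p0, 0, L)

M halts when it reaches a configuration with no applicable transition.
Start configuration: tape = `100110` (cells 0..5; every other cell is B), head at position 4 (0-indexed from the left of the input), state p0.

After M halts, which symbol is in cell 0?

0

state=p0 head=4 tape=BB1001[1]0B   (p0,1)→(p0,0,R)
state=p0 head=5 tape=BB10010[0]B   (p0,0)→(p0,1,L)
state=p0 head=4 tape=BB1001[0]1B   (p0,0)→(p0,1,L)
state=p0 head=3 tape=BB100[1]11B   (p0,1)→(p0,0,R)
state=p0 head=4 tape=BB1000[1]1B   (p0,1)→(p0,0,R)
state=p0 head=5 tape=BB10000[1]B   (p0,1)→(p0,0,R)
state=p0 head=6 tape=BB100000[B]   (p0,B)→(p1,B,L)
state=p1 head=5 tape=BB10000[0]B   (p1,0)→(p1,1,L)
state=p1 head=4 tape=BB1000[0]1B   (p1,0)→(p1,1,L)
state=p1 head=3 tape=BB100[0]11B   (p1,0)→(p1,1,L)
state=p1 head=2 tape=BB10[0]111B   (p1,0)→(p1,1,L)
state=p1 head=1 tape=BB1[0]1111B   (p1,0)→(p1,1,L)
state=p1 head=0 tape=BB[1]11111B   (p1,1)→(p0,0,L)
state=p0 head=-1 tape=B[B]011111B   (p0,B)→(p1,B,L)
state=p1 head=-2 tape=[B]B011111B
Cell 0 holds 0 when M halts.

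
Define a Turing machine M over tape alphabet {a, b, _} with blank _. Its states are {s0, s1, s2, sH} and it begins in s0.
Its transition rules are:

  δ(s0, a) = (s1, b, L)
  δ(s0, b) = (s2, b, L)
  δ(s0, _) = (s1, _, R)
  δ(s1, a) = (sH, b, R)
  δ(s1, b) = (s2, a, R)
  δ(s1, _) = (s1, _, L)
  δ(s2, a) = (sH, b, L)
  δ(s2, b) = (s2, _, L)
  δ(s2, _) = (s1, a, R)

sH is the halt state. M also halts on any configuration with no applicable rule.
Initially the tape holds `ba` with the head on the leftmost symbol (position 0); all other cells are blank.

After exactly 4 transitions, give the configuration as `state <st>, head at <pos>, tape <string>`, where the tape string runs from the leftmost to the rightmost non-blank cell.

state sH, head at 0, tape aab

s0 | _[b]a   read b → write b, move L, go to s2
s2 | [_]ba   read _ → write a, move R, go to s1
s1 | a[b]a   read b → write a, move R, go to s2
s2 | aa[a]   read a → write b, move L, go to sH
sH | a[a]b
After 4 steps: state sH, head at 0, tape aab.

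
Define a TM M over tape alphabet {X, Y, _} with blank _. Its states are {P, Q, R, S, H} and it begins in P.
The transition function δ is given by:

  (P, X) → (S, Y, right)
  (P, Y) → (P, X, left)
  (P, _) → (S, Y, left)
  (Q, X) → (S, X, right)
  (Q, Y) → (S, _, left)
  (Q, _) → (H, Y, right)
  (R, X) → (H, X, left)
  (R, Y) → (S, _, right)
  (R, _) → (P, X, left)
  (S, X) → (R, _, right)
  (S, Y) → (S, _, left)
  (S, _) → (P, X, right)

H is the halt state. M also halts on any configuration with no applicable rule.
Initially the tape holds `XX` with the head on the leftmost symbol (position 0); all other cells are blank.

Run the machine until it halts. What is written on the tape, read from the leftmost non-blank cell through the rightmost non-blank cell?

Y_X

P | _[X]X__   read X → write Y, move right, go to S
S | _Y[X]__   read X → write _, move right, go to R
R | _Y_[_]_   read _ → write X, move left, go to P
P | _Y[_]X_   read _ → write Y, move left, go to S
S | _[Y]YX_   read Y → write _, move left, go to S
S | [_]_YX_   read _ → write X, move right, go to P
P | X[_]YX_   read _ → write Y, move left, go to S
S | [X]YYX_   read X → write _, move right, go to R
R | _[Y]YX_   read Y → write _, move right, go to S
S | __[Y]X_   read Y → write _, move left, go to S
S | _[_]_X_   read _ → write X, move right, go to P
P | _X[_]X_   read _ → write Y, move left, go to S
S | _[X]YX_   read X → write _, move right, go to R
R | __[Y]X_   read Y → write _, move right, go to S
S | ___[X]_   read X → write _, move right, go to R
R | ____[_]   read _ → write X, move left, go to P
P | ___[_]X   read _ → write Y, move left, go to S
S | __[_]YX   read _ → write X, move right, go to P
P | __X[Y]X   read Y → write X, move left, go to P
P | __[X]XX   read X → write Y, move right, go to S
S | __Y[X]X   read X → write _, move right, go to R
R | __Y_[X]   read X → write X, move left, go to H
H | __Y[_]X
The non-blank tape span at halt is Y_X.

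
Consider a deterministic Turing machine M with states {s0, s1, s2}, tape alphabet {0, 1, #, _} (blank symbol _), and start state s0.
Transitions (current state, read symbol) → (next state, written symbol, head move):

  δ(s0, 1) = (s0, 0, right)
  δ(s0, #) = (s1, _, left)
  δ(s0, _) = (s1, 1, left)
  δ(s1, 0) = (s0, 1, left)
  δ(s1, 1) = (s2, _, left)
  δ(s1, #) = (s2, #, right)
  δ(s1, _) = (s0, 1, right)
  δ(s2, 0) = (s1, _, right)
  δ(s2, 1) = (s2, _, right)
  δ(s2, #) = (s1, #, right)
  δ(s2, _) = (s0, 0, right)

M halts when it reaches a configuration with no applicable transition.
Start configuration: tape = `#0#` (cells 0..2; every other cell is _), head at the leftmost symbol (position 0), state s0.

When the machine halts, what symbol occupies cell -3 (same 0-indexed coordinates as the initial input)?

state=s0 head=0 tape=____[#]0#   (s0,#)→(s1,_,left)
state=s1 head=-1 tape=___[_]_0#   (s1,_)→(s0,1,right)
state=s0 head=0 tape=___1[_]0#   (s0,_)→(s1,1,left)
state=s1 head=-1 tape=___[1]10#   (s1,1)→(s2,_,left)
state=s2 head=-2 tape=__[_]_10#   (s2,_)→(s0,0,right)
state=s0 head=-1 tape=__0[_]10#   (s0,_)→(s1,1,left)
state=s1 head=-2 tape=__[0]110#   (s1,0)→(s0,1,left)
state=s0 head=-3 tape=_[_]1110#   (s0,_)→(s1,1,left)
state=s1 head=-4 tape=[_]11110#   (s1,_)→(s0,1,right)
state=s0 head=-3 tape=1[1]1110#   (s0,1)→(s0,0,right)
state=s0 head=-2 tape=10[1]110#   (s0,1)→(s0,0,right)
state=s0 head=-1 tape=100[1]10#   (s0,1)→(s0,0,right)
state=s0 head=0 tape=1000[1]0#   (s0,1)→(s0,0,right)
state=s0 head=1 tape=10000[0]#
Cell -3 holds 0 when M halts.

0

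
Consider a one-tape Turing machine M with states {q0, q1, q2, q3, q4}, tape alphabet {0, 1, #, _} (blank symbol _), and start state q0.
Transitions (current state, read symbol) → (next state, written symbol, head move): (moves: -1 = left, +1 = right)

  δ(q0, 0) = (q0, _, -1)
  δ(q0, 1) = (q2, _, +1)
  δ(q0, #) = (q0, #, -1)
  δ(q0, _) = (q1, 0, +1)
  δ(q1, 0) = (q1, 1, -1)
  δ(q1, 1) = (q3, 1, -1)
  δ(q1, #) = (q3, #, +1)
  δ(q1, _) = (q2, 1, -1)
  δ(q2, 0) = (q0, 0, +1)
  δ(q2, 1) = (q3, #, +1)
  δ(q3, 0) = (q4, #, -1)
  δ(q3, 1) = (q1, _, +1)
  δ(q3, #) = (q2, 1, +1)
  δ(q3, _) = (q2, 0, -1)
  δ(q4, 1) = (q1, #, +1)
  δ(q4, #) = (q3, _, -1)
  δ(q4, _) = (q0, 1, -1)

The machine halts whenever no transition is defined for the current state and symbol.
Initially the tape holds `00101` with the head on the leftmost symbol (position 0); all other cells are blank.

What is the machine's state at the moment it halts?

q2

state=q0 head=0 tape=_[0]0101_   (q0,0)→(q0,_,-1)
state=q0 head=-1 tape=[_]_0101_   (q0,_)→(q1,0,+1)
state=q1 head=0 tape=0[_]0101_   (q1,_)→(q2,1,-1)
state=q2 head=-1 tape=[0]10101_   (q2,0)→(q0,0,+1)
state=q0 head=0 tape=0[1]0101_   (q0,1)→(q2,_,+1)
state=q2 head=1 tape=0_[0]101_   (q2,0)→(q0,0,+1)
state=q0 head=2 tape=0_0[1]01_   (q0,1)→(q2,_,+1)
state=q2 head=3 tape=0_0_[0]1_   (q2,0)→(q0,0,+1)
state=q0 head=4 tape=0_0_0[1]_   (q0,1)→(q2,_,+1)
state=q2 head=5 tape=0_0_0_[_]
No transition is defined for (q2, _); M halts in state q2.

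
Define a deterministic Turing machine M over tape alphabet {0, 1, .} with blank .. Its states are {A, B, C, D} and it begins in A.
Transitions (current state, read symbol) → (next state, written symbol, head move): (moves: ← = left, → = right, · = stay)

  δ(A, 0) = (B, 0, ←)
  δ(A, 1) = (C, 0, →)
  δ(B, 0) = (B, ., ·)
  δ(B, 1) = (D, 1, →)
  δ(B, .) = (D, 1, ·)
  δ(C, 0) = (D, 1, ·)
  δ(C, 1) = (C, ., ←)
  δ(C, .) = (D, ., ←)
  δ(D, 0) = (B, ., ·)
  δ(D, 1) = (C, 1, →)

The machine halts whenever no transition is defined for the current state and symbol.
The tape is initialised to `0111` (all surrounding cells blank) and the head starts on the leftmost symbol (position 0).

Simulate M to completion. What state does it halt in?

D

A | ...[0]111   read 0 → write 0, move ←, go to B
B | ..[.]0111   read . → write 1, move ·, go to D
D | ..[1]0111   read 1 → write 1, move →, go to C
C | ..1[0]111   read 0 → write 1, move ·, go to D
D | ..1[1]111   read 1 → write 1, move →, go to C
C | ..11[1]11   read 1 → write ., move ←, go to C
C | ..1[1].11   read 1 → write ., move ←, go to C
C | ..[1]..11   read 1 → write ., move ←, go to C
C | .[.]...11   read . → write ., move ←, go to D
D | [.]....11
No transition is defined for (D, .); M halts in state D.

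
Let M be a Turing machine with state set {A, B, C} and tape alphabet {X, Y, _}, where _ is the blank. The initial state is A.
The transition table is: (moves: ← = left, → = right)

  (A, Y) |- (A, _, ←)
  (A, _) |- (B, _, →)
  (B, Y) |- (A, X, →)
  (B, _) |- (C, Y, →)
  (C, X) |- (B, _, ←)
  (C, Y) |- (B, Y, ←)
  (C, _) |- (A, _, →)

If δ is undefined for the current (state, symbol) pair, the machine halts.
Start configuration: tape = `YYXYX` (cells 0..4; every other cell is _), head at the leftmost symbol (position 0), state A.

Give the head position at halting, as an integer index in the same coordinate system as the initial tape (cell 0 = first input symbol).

0

A | _[Y]YXYX   read Y → write _, move ←, go to A
A | [_]_YXYX   read _ → write _, move →, go to B
B | _[_]YXYX   read _ → write Y, move →, go to C
C | _Y[Y]XYX   read Y → write Y, move ←, go to B
B | _[Y]YXYX   read Y → write X, move →, go to A
A | _X[Y]XYX   read Y → write _, move ←, go to A
A | _[X]_XYX
At halt the head is at cell 0.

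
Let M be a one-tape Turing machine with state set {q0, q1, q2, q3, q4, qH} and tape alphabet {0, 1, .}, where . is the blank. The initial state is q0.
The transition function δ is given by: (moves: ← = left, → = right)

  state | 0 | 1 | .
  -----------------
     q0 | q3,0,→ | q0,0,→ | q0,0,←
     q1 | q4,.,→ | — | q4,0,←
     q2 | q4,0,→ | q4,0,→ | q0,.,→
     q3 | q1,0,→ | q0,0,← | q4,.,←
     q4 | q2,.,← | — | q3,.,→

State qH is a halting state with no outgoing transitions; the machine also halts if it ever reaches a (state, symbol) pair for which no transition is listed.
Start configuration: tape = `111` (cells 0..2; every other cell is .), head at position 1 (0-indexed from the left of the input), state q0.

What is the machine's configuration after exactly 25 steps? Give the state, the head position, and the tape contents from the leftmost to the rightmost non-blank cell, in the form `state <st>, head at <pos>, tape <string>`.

q0 | 1[1]1....   read 1 → write 0, move →, go to q0
q0 | 10[1]....   read 1 → write 0, move →, go to q0
q0 | 100[.]...   read . → write 0, move ←, go to q0
q0 | 10[0]0...   read 0 → write 0, move →, go to q3
q3 | 100[0]...   read 0 → write 0, move →, go to q1
q1 | 1000[.]..   read . → write 0, move ←, go to q4
q4 | 100[0]0..   read 0 → write ., move ←, go to q2
q2 | 10[0].0..   read 0 → write 0, move →, go to q4
q4 | 100[.]0..   read . → write ., move →, go to q3
q3 | 100.[0]..   read 0 → write 0, move →, go to q1
q1 | 100.0[.].   read . → write 0, move ←, go to q4
q4 | 100.[0]0.   read 0 → write ., move ←, go to q2
q2 | 100[.].0.   read . → write ., move →, go to q0
q0 | 100.[.]0.   read . → write 0, move ←, go to q0
q0 | 100[.]00.   read . → write 0, move ←, go to q0
q0 | 10[0]000.   read 0 → write 0, move →, go to q3
q3 | 100[0]00.   read 0 → write 0, move →, go to q1
q1 | 1000[0]0.   read 0 → write ., move →, go to q4
q4 | 1000.[0].   read 0 → write ., move ←, go to q2
q2 | 1000[.]..   read . → write ., move →, go to q0
q0 | 1000.[.].   read . → write 0, move ←, go to q0
q0 | 1000[.]0.   read . → write 0, move ←, go to q0
q0 | 100[0]00.   read 0 → write 0, move →, go to q3
q3 | 1000[0]0.   read 0 → write 0, move →, go to q1
q1 | 10000[0].   read 0 → write ., move →, go to q4
q4 | 10000.[.]
After 25 steps: state q4, head at 6, tape 10000.

state q4, head at 6, tape 10000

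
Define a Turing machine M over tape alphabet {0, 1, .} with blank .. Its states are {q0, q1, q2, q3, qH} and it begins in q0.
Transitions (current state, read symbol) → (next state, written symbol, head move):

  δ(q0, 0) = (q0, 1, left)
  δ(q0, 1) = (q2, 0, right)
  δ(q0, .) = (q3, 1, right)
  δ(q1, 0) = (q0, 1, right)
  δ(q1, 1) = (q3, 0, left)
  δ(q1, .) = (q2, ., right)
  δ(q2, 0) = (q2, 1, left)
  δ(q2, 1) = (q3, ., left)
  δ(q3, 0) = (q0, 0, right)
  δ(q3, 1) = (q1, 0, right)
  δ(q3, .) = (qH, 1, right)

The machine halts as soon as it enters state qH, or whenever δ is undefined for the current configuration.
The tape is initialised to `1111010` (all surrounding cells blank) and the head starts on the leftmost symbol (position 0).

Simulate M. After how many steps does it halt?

32

state=q0 head=0 tape=[1]111010..   (q0,1)→(q2,0,right)
state=q2 head=1 tape=0[1]11010..   (q2,1)→(q3,.,left)
state=q3 head=0 tape=[0].11010..   (q3,0)→(q0,0,right)
state=q0 head=1 tape=0[.]11010..   (q0,.)→(q3,1,right)
state=q3 head=2 tape=01[1]1010..   (q3,1)→(q1,0,right)
state=q1 head=3 tape=010[1]010..   (q1,1)→(q3,0,left)
state=q3 head=2 tape=01[0]0010..   (q3,0)→(q0,0,right)
state=q0 head=3 tape=010[0]010..   (q0,0)→(q0,1,left)
state=q0 head=2 tape=01[0]1010..   (q0,0)→(q0,1,left)
state=q0 head=1 tape=0[1]11010..   (q0,1)→(q2,0,right)
state=q2 head=2 tape=00[1]1010..   (q2,1)→(q3,.,left)
state=q3 head=1 tape=0[0].1010..   (q3,0)→(q0,0,right)
state=q0 head=2 tape=00[.]1010..   (q0,.)→(q3,1,right)
state=q3 head=3 tape=001[1]010..   (q3,1)→(q1,0,right)
state=q1 head=4 tape=0010[0]10..   (q1,0)→(q0,1,right)
state=q0 head=5 tape=00101[1]0..   (q0,1)→(q2,0,right)
state=q2 head=6 tape=001010[0]..   (q2,0)→(q2,1,left)
state=q2 head=5 tape=00101[0]1..   (q2,0)→(q2,1,left)
state=q2 head=4 tape=0010[1]11..   (q2,1)→(q3,.,left)
state=q3 head=3 tape=001[0].11..   (q3,0)→(q0,0,right)
state=q0 head=4 tape=0010[.]11..   (q0,.)→(q3,1,right)
state=q3 head=5 tape=00101[1]1..   (q3,1)→(q1,0,right)
state=q1 head=6 tape=001010[1]..   (q1,1)→(q3,0,left)
state=q3 head=5 tape=00101[0]0..   (q3,0)→(q0,0,right)
state=q0 head=6 tape=001010[0]..   (q0,0)→(q0,1,left)
state=q0 head=5 tape=00101[0]1..   (q0,0)→(q0,1,left)
state=q0 head=4 tape=0010[1]11..   (q0,1)→(q2,0,right)
state=q2 head=5 tape=00100[1]1..   (q2,1)→(q3,.,left)
state=q3 head=4 tape=0010[0].1..   (q3,0)→(q0,0,right)
state=q0 head=5 tape=00100[.]1..   (q0,.)→(q3,1,right)
state=q3 head=6 tape=001001[1]..   (q3,1)→(q1,0,right)
state=q1 head=7 tape=0010010[.].   (q1,.)→(q2,.,right)
state=q2 head=8 tape=0010010.[.]
M halts after 32 transitions.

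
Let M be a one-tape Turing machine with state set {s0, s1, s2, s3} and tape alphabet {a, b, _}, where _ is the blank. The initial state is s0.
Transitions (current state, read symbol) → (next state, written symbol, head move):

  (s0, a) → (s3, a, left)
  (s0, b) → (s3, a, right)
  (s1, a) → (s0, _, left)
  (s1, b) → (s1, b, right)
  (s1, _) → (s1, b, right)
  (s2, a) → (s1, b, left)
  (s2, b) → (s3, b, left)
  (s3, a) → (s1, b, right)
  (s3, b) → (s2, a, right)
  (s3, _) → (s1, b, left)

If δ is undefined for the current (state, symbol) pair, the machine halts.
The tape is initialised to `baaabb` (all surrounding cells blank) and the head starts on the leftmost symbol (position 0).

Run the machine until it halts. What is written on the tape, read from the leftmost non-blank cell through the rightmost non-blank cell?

bb_babb

state=s0 head=0 tape=___[b]aaabb   (s0,b)→(s3,a,right)
state=s3 head=1 tape=___a[a]aabb   (s3,a)→(s1,b,right)
state=s1 head=2 tape=___ab[a]abb   (s1,a)→(s0,_,left)
state=s0 head=1 tape=___a[b]_abb   (s0,b)→(s3,a,right)
state=s3 head=2 tape=___aa[_]abb   (s3,_)→(s1,b,left)
state=s1 head=1 tape=___a[a]babb   (s1,a)→(s0,_,left)
state=s0 head=0 tape=___[a]_babb   (s0,a)→(s3,a,left)
state=s3 head=-1 tape=__[_]a_babb   (s3,_)→(s1,b,left)
state=s1 head=-2 tape=_[_]ba_babb   (s1,_)→(s1,b,right)
state=s1 head=-1 tape=_b[b]a_babb   (s1,b)→(s1,b,right)
state=s1 head=0 tape=_bb[a]_babb   (s1,a)→(s0,_,left)
state=s0 head=-1 tape=_b[b]__babb   (s0,b)→(s3,a,right)
state=s3 head=0 tape=_ba[_]_babb   (s3,_)→(s1,b,left)
state=s1 head=-1 tape=_b[a]b_babb   (s1,a)→(s0,_,left)
state=s0 head=-2 tape=_[b]_b_babb   (s0,b)→(s3,a,right)
state=s3 head=-1 tape=_a[_]b_babb   (s3,_)→(s1,b,left)
state=s1 head=-2 tape=_[a]bb_babb   (s1,a)→(s0,_,left)
state=s0 head=-3 tape=[_]_bb_babb
The non-blank tape span at halt is bb_babb.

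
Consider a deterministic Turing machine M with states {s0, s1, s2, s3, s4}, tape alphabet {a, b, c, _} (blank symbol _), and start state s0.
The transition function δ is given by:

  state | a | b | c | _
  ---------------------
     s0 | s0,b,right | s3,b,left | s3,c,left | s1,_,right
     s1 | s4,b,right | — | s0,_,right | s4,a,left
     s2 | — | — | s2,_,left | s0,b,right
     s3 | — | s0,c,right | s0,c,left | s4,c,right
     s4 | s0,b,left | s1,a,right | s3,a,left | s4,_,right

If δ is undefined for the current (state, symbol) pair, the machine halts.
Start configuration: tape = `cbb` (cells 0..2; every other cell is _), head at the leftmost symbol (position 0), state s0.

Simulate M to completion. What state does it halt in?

s1

s0 | __[c]bb   read c → write c, move left, go to s3
s3 | _[_]cbb   read _ → write c, move right, go to s4
s4 | _c[c]bb   read c → write a, move left, go to s3
s3 | _[c]abb   read c → write c, move left, go to s0
s0 | [_]cabb   read _ → write _, move right, go to s1
s1 | _[c]abb   read c → write _, move right, go to s0
s0 | __[a]bb   read a → write b, move right, go to s0
s0 | __b[b]b   read b → write b, move left, go to s3
s3 | __[b]bb   read b → write c, move right, go to s0
s0 | __c[b]b   read b → write b, move left, go to s3
s3 | __[c]bb   read c → write c, move left, go to s0
s0 | _[_]cbb   read _ → write _, move right, go to s1
s1 | __[c]bb   read c → write _, move right, go to s0
s0 | ___[b]b   read b → write b, move left, go to s3
s3 | __[_]bb   read _ → write c, move right, go to s4
s4 | __c[b]b   read b → write a, move right, go to s1
s1 | __ca[b]
No transition is defined for (s1, b); M halts in state s1.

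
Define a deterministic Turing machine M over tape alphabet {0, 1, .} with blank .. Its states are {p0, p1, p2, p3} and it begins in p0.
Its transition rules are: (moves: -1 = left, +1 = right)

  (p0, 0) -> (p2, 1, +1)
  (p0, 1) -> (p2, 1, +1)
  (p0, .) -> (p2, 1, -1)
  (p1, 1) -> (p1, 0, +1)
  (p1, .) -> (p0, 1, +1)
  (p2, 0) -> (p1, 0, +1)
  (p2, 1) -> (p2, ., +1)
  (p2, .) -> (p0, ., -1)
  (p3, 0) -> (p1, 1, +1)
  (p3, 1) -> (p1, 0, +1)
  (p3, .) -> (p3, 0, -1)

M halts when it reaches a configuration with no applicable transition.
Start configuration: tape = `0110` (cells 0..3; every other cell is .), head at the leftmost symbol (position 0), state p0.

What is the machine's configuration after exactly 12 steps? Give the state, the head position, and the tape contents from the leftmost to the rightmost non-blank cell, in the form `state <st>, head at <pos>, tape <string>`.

state p2, head at 4, tape 1..1.1

p0 | [0]110...   read 0 → write 1, move +1, go to p2
p2 | 1[1]10...   read 1 → write ., move +1, go to p2
p2 | 1.[1]0...   read 1 → write ., move +1, go to p2
p2 | 1..[0]...   read 0 → write 0, move +1, go to p1
p1 | 1..0[.]..   read . → write 1, move +1, go to p0
p0 | 1..01[.].   read . → write 1, move -1, go to p2
p2 | 1..0[1]1.   read 1 → write ., move +1, go to p2
p2 | 1..0.[1].   read 1 → write ., move +1, go to p2
p2 | 1..0..[.]   read . → write ., move -1, go to p0
p0 | 1..0.[.].   read . → write 1, move -1, go to p2
p2 | 1..0[.]1.   read . → write ., move -1, go to p0
p0 | 1..[0].1.   read 0 → write 1, move +1, go to p2
p2 | 1..1[.]1.
After 12 steps: state p2, head at 4, tape 1..1.1.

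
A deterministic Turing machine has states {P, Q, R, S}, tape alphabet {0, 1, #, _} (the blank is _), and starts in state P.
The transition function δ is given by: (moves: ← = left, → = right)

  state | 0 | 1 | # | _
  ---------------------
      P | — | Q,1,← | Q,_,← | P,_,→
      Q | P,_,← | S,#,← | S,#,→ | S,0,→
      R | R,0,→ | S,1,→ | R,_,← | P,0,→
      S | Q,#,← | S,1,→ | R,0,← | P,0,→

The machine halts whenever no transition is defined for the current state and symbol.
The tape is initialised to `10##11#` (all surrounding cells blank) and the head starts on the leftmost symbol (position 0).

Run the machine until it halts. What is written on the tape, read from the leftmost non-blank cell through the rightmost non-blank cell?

00__##11#

P | __[1]0##11#   read 1 → write 1, move ←, go to Q
Q | _[_]10##11#   read _ → write 0, move →, go to S
S | _0[1]0##11#   read 1 → write 1, move →, go to S
S | _01[0]##11#   read 0 → write #, move ←, go to Q
Q | _0[1]###11#   read 1 → write #, move ←, go to S
S | _[0]####11#   read 0 → write #, move ←, go to Q
Q | [_]#####11#   read _ → write 0, move →, go to S
S | 0[#]####11#   read # → write 0, move ←, go to R
R | [0]0####11#   read 0 → write 0, move →, go to R
R | 0[0]####11#   read 0 → write 0, move →, go to R
R | 00[#]###11#   read # → write _, move ←, go to R
R | 0[0]_###11#   read 0 → write 0, move →, go to R
R | 00[_]###11#   read _ → write 0, move →, go to P
P | 000[#]##11#   read # → write _, move ←, go to Q
Q | 00[0]_##11#   read 0 → write _, move ←, go to P
P | 0[0]__##11#
The non-blank tape span at halt is 00__##11#.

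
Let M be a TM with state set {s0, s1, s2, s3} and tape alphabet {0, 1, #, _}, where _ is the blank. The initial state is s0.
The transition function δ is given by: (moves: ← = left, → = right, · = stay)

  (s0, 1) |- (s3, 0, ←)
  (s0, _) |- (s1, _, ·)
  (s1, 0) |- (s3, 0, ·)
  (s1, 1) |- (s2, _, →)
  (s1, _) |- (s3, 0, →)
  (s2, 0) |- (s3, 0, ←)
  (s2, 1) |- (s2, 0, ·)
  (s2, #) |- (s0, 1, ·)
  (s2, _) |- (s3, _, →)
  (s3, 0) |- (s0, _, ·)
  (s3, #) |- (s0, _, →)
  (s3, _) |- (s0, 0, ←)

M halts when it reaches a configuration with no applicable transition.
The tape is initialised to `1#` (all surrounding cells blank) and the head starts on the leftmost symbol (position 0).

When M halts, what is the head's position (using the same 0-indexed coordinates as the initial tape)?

s0 | __[1]#__   read 1 → write 0, move ←, go to s3
s3 | _[_]0#__   read _ → write 0, move ←, go to s0
s0 | [_]00#__   read _ → write _, move ·, go to s1
s1 | [_]00#__   read _ → write 0, move →, go to s3
s3 | 0[0]0#__   read 0 → write _, move ·, go to s0
s0 | 0[_]0#__   read _ → write _, move ·, go to s1
s1 | 0[_]0#__   read _ → write 0, move →, go to s3
s3 | 00[0]#__   read 0 → write _, move ·, go to s0
s0 | 00[_]#__   read _ → write _, move ·, go to s1
s1 | 00[_]#__   read _ → write 0, move →, go to s3
s3 | 000[#]__   read # → write _, move →, go to s0
s0 | 000_[_]_   read _ → write _, move ·, go to s1
s1 | 000_[_]_   read _ → write 0, move →, go to s3
s3 | 000_0[_]   read _ → write 0, move ←, go to s0
s0 | 000_[0]0
At halt the head is at cell 2.

2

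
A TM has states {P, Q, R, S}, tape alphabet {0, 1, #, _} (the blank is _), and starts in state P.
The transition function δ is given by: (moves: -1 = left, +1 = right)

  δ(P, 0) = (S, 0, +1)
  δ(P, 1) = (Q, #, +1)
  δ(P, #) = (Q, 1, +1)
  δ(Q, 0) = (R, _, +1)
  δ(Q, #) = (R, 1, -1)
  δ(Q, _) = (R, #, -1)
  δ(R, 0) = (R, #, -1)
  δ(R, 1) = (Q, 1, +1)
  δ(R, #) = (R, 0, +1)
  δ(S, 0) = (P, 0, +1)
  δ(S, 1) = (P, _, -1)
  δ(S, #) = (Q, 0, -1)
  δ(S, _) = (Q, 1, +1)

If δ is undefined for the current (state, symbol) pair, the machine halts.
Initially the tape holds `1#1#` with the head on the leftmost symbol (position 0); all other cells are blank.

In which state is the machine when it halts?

Q

P | [1]#1#   read 1 → write #, move +1, go to Q
Q | #[#]1#   read # → write 1, move -1, go to R
R | [#]11#   read # → write 0, move +1, go to R
R | 0[1]1#   read 1 → write 1, move +1, go to Q
Q | 01[1]#
No transition is defined for (Q, 1); M halts in state Q.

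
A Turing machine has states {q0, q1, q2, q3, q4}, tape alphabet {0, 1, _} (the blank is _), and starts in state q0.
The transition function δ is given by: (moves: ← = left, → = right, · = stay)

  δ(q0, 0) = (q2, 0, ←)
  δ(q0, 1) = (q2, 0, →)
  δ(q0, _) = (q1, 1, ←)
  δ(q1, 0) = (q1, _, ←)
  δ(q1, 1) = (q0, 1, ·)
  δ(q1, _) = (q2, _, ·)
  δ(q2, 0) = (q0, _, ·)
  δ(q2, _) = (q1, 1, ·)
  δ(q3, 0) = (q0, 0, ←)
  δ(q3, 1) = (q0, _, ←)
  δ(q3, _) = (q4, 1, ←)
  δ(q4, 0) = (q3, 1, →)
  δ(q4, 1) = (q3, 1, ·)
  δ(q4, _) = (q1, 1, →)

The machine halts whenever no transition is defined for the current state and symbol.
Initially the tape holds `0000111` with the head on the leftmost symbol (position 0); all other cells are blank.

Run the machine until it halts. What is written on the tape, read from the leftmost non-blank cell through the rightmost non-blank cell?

001000111

state=q0 head=0 tape=__[0]000111   (q0,0)→(q2,0,←)
state=q2 head=-1 tape=_[_]0000111   (q2,_)→(q1,1,·)
state=q1 head=-1 tape=_[1]0000111   (q1,1)→(q0,1,·)
state=q0 head=-1 tape=_[1]0000111   (q0,1)→(q2,0,→)
state=q2 head=0 tape=_0[0]000111   (q2,0)→(q0,_,·)
state=q0 head=0 tape=_0[_]000111   (q0,_)→(q1,1,←)
state=q1 head=-1 tape=_[0]1000111   (q1,0)→(q1,_,←)
state=q1 head=-2 tape=[_]_1000111   (q1,_)→(q2,_,·)
state=q2 head=-2 tape=[_]_1000111   (q2,_)→(q1,1,·)
state=q1 head=-2 tape=[1]_1000111   (q1,1)→(q0,1,·)
state=q0 head=-2 tape=[1]_1000111   (q0,1)→(q2,0,→)
state=q2 head=-1 tape=0[_]1000111   (q2,_)→(q1,1,·)
state=q1 head=-1 tape=0[1]1000111   (q1,1)→(q0,1,·)
state=q0 head=-1 tape=0[1]1000111   (q0,1)→(q2,0,→)
state=q2 head=0 tape=00[1]000111
The non-blank tape span at halt is 001000111.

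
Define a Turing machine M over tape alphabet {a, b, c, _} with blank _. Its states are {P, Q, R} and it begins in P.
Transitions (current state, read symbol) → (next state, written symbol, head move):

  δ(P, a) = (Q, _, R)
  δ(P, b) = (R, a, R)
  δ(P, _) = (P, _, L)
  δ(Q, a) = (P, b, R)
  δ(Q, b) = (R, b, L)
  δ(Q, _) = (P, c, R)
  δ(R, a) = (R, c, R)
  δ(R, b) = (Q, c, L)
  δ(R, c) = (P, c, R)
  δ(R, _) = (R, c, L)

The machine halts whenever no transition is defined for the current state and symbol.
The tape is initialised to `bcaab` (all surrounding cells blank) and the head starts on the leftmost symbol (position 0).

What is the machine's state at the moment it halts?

P | [b]caab__   read b → write a, move R, go to R
R | a[c]aab__   read c → write c, move R, go to P
P | ac[a]ab__   read a → write _, move R, go to Q
Q | ac_[a]b__   read a → write b, move R, go to P
P | ac_b[b]__   read b → write a, move R, go to R
R | ac_ba[_]_   read _ → write c, move L, go to R
R | ac_b[a]c_   read a → write c, move R, go to R
R | ac_bc[c]_   read c → write c, move R, go to P
P | ac_bcc[_]   read _ → write _, move L, go to P
P | ac_bc[c]_
No transition is defined for (P, c); M halts in state P.

P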